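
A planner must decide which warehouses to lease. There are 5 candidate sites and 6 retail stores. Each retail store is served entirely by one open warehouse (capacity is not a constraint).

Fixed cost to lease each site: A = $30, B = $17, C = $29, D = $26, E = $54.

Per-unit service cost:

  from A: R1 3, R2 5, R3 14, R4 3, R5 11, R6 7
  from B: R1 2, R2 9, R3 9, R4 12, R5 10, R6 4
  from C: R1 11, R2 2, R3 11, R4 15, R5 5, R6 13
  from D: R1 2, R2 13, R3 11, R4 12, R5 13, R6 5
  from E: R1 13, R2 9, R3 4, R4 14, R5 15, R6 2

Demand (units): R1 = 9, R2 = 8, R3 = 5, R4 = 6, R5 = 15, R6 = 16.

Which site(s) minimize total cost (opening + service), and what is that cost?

For any fixed open set, each retail store goes to its cheapest open site; total = fixed + service.
{A, C, E}: R1→A 3·9=27, R2→C 2·8=16, R3→E 4·5=20, R4→A 3·6=18, R5→C 5·15=75, R6→E 2·16=32. Service 188; fixed 113; total 301.
{A, B, C, E}: service 179 + fixed 130 = 309
{A, B, C}: service 236 + fixed 76 = 312
{A, B, C, D, E}: service 179 + fixed 156 = 335
No other subset beats 301.

Open A, C and E; minimum total cost 301.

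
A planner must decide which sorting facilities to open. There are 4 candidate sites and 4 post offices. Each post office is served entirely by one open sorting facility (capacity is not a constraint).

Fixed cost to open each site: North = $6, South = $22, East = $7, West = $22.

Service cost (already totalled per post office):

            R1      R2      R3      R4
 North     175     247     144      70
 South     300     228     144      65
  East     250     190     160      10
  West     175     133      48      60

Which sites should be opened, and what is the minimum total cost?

For any fixed open set, each post office goes to its cheapest open site; total = fixed + service.
{East, West}: R1→West 175, R2→West 133, R3→West 48, R4→East 10. Service 366; fixed 29; total 395.
{North, East, West}: service 366 + fixed 35 = 401
{South, East, West}: service 366 + fixed 51 = 417
{North, South, East, West}: R1→North 175, R2→West 133, R3→West 48, R4→East 10. Service 366; fixed 57; total 423.
No other subset beats 395.

Open East and West; minimum total cost 395.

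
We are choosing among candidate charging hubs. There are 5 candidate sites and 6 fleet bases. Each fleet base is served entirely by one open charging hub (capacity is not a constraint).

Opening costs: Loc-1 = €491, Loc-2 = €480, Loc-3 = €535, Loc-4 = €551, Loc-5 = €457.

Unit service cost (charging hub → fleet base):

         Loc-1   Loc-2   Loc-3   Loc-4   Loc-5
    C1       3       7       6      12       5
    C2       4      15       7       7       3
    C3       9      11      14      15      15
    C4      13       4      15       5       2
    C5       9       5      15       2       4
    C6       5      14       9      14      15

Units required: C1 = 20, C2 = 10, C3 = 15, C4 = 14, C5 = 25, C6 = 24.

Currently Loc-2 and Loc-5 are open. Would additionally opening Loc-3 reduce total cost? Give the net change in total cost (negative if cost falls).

No — net change +415 (cost rises by 415).

Current service cost with {Loc-2, Loc-5}: 759.
Adding Loc-3: each fleet base re-picks its cheapest; new service cost 639, saving 120.
Extra fixed cost: 535. Net change = 535 − 120 = 415.
(Totals: 1696 → 2111.)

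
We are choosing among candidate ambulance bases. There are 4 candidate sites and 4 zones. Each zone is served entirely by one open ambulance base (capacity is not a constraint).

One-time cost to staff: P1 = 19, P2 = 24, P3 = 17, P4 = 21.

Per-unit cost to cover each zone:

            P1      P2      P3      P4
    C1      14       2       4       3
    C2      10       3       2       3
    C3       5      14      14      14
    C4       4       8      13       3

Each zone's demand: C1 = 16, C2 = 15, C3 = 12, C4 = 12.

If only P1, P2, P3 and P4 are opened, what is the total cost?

Total cost: 239

Each zone is assigned to its cheapest site among the open ones.
{P1, P2, P3, P4}: C1→P2 2·16=32, C2→P3 2·15=30, C3→P1 5·12=60, C4→P4 3·12=36. Service 158; fixed 81; total 239.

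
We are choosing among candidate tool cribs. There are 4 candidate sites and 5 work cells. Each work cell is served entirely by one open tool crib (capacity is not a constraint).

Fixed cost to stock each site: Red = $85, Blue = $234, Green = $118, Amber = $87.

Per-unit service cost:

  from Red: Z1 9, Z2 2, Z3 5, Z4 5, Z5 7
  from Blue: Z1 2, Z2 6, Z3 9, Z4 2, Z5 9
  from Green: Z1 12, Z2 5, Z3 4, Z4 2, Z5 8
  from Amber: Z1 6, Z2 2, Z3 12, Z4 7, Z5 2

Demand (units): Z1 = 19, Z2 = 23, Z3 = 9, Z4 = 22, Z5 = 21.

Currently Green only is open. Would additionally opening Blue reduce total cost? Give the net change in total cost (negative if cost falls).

Current service cost with {Green}: 591.
Adding Blue: each work cell re-picks its cheapest; new service cost 401, saving 190.
Extra fixed cost: 234. Net change = 234 − 190 = 44.
(Totals: 709 → 753.)

No — net change +44 (cost rises by 44).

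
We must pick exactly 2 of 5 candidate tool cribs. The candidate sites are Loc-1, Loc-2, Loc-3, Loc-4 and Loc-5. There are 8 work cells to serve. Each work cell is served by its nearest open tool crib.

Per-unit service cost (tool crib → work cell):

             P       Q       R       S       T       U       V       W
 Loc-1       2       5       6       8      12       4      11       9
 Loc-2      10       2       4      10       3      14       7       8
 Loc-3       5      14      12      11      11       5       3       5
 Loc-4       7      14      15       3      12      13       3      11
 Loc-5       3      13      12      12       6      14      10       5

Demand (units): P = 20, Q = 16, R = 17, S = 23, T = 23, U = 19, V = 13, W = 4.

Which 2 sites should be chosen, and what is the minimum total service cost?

With exactly 2 open, each work cell uses its cheapest among the chosen.
{Loc-1, Loc-2}: P→Loc-1 2·20=40, Q→Loc-2 2·16=32, R→Loc-2 4·17=68, S→Loc-1 8·23=184, T→Loc-2 3·23=69, U→Loc-1 4·19=76, V→Loc-2 7·13=91, W→Loc-2 8·4=32. Service cost 592.
{Loc-2, Loc-3}: service cost 653
{Loc-2, Loc-4}: service cost 696
Among all 10 size-2 choices, {Loc-1, Loc-2} is lowest.

Choose Loc-1 and Loc-2; total service cost 592.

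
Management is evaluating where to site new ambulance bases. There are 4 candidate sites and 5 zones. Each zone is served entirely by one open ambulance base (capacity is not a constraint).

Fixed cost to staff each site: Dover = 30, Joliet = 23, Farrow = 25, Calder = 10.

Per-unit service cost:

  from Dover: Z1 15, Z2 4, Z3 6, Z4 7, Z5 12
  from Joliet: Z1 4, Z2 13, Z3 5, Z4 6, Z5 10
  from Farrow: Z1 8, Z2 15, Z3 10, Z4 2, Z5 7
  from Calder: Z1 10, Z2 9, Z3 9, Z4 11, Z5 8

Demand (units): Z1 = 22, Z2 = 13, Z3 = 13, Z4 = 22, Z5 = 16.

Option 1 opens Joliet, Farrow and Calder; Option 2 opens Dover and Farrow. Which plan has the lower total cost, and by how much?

Option 1 is cheaper by 33.

Option 1: {Joliet, Farrow, Calder}: Z1→Joliet 4·22=88, Z2→Calder 9·13=117, Z3→Joliet 5·13=65, Z4→Farrow 2·22=44, Z5→Farrow 7·16=112. Service 426; fixed 58; total 484.
Option 2: {Dover, Farrow}: Z1→Farrow 8·22=176, Z2→Dover 4·13=52, Z3→Dover 6·13=78, Z4→Farrow 2·22=44, Z5→Farrow 7·16=112. Service 462; fixed 55; total 517.
Difference: |484 − 517| = 33.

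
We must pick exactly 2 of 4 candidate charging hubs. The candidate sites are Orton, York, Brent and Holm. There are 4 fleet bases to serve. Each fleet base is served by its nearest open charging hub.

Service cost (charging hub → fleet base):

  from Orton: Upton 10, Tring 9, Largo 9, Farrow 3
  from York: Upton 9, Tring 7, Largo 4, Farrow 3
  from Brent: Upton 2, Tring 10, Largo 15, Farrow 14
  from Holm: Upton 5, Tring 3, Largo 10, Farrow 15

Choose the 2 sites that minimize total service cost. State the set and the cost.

With exactly 2 open, each fleet base uses its cheapest among the chosen.
{York, Holm}: Upton→Holm 5, Tring→Holm 3, Largo→York 4, Farrow→York 3. Service cost 15.
{York, Brent}: service cost 16
{Orton, Holm}: service cost 20
Among all 6 size-2 choices, {York, Holm} is lowest.

Choose York and Holm; total service cost 15.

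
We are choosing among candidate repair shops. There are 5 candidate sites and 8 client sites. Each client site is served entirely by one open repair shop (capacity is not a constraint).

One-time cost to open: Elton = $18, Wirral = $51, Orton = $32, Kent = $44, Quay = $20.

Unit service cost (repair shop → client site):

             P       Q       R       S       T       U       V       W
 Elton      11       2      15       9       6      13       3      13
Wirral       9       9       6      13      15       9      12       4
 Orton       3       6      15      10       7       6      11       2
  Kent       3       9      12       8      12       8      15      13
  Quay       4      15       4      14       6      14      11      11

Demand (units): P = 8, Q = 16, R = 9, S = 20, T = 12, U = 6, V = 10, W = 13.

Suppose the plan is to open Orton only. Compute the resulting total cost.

Total cost: 743

Each client site is assigned to its cheapest site among the open ones.
{Orton}: P→Orton 3·8=24, Q→Orton 6·16=96, R→Orton 15·9=135, S→Orton 10·20=200, T→Orton 7·12=84, U→Orton 6·6=36, V→Orton 11·10=110, W→Orton 2·13=26. Service 711; fixed 32; total 743.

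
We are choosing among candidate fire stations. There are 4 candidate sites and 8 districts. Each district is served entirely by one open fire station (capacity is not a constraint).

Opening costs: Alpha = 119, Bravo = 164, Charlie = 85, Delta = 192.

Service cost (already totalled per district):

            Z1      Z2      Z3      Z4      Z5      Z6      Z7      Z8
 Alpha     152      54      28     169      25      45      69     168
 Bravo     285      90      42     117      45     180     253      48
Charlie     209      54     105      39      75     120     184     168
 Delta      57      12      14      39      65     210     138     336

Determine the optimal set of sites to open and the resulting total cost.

For any fixed open set, each district goes to its cheapest open site; total = fixed + service.
{Alpha, Delta}: Z1→Delta 57, Z2→Delta 12, Z3→Delta 14, Z4→Delta 39, Z5→Alpha 25, Z6→Alpha 45, Z7→Alpha 69, Z8→Alpha 168. Service 429; fixed 311; total 740.
{Alpha, Bravo, Delta}: service 309 + fixed 475 = 784
{Alpha, Charlie}: service 580 + fixed 204 = 784
{Alpha, Bravo, Charlie, Delta}: service 309 + fixed 560 = 869
(All 15 nonempty subsets were checked; Alpha and Delta is lowest.)

Open Alpha and Delta; minimum total cost 740.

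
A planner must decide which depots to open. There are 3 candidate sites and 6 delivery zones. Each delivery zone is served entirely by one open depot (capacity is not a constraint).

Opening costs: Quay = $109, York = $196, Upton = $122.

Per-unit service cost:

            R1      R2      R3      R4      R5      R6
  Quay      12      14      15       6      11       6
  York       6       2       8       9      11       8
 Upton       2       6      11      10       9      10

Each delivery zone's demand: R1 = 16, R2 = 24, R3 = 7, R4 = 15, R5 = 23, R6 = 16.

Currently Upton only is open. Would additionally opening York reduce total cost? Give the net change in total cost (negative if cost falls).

Current service cost with {Upton}: 770.
Adding York: each delivery zone re-picks its cheapest; new service cost 606, saving 164.
Extra fixed cost: 196. Net change = 196 − 164 = 32.
(Totals: 892 → 924.)

No — net change +32 (cost rises by 32).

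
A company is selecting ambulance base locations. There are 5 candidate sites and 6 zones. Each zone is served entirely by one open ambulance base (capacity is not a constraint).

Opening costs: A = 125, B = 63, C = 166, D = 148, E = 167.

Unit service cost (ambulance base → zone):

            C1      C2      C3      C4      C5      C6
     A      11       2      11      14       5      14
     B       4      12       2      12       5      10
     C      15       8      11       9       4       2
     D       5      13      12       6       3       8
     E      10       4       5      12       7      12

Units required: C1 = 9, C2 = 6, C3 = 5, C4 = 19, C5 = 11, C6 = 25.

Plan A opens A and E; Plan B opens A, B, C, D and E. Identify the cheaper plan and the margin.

Plan B is cheaper by 78.

Plan A: {A, E}: C1→E 10·9=90, C2→A 2·6=12, C3→E 5·5=25, C4→E 12·19=228, C5→A 5·11=55, C6→E 12·25=300. Service 710; fixed 292; total 1002.
Plan B: {A, B, C, D, E}: C1→B 4·9=36, C2→A 2·6=12, C3→B 2·5=10, C4→D 6·19=114, C5→D 3·11=33, C6→C 2·25=50. Service 255; fixed 669; total 924.
Difference: |1002 − 924| = 78.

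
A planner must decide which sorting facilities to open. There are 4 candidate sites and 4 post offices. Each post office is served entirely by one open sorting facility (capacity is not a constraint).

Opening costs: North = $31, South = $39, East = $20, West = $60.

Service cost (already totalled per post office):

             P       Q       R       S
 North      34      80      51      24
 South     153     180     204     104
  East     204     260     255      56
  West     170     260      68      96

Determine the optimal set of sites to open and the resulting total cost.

For any fixed open set, each post office goes to its cheapest open site; total = fixed + service.
{North}: P→North 34, Q→North 80, R→North 51, S→North 24. Service 189; fixed 31; total 220.
{North, East}: service 189 + fixed 51 = 240
{North, South}: service 189 + fixed 70 = 259
{North, South, East, West}: P→North 34, Q→North 80, R→North 51, S→North 24. Service 189; fixed 150; total 339.
(All 15 nonempty subsets were checked; North only is lowest.)

Open North only; minimum total cost 220.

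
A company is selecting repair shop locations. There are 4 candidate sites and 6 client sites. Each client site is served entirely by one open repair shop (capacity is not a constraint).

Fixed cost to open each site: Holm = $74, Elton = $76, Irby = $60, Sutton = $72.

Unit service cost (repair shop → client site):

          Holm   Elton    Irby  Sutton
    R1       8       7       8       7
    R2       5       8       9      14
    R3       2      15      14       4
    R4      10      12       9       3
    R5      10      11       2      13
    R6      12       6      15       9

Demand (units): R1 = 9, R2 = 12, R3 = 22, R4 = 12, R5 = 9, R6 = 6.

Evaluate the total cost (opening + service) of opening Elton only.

Total cost: 844

Each client site is assigned to its cheapest site among the open ones.
{Elton}: R1→Elton 7·9=63, R2→Elton 8·12=96, R3→Elton 15·22=330, R4→Elton 12·12=144, R5→Elton 11·9=99, R6→Elton 6·6=36. Service 768; fixed 76; total 844.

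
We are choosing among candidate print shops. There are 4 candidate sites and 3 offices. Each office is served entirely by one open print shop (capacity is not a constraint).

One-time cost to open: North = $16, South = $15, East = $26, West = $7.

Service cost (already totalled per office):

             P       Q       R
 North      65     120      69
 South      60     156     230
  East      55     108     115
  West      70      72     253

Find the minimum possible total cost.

Minimum total cost: 229

For any fixed open set, each office goes to its cheapest open site; total = fixed + service.
{North, West}: P→North 65, Q→West 72, R→North 69. Service 206; fixed 23; total 229.
{North, South, West}: P→South 60, Q→West 72, R→North 69. Service 201; fixed 38; total 239.
{North, East, West}: service 196 + fixed 49 = 245
{North, South, East, West}: service 196 + fixed 64 = 260
(All 15 nonempty subsets were checked; North and West is lowest.)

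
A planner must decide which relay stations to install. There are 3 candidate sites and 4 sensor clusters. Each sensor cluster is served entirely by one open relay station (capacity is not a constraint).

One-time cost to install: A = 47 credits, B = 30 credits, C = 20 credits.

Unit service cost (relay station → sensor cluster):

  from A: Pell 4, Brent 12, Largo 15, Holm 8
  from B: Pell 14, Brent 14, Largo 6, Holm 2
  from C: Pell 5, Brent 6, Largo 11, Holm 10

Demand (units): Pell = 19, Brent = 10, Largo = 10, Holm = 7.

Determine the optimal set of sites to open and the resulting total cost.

Open B and C; minimum total cost 279.

For any fixed open set, each sensor cluster goes to its cheapest open site; total = fixed + service.
{B, C}: Pell→C 5·19=95, Brent→C 6·10=60, Largo→B 6·10=60, Holm→B 2·7=14. Service 229; fixed 50; total 279.
{A, B, C}: service 210 + fixed 97 = 307
{A, B}: Pell→A 4·19=76, Brent→A 12·10=120, Largo→B 6·10=60, Holm→B 2·7=14. Service 270; fixed 77; total 347.
{C}: Pell→C 5·19=95, Brent→C 6·10=60, Largo→C 11·10=110, Holm→C 10·7=70. Service 335; fixed 20; total 355.
No other subset beats 279.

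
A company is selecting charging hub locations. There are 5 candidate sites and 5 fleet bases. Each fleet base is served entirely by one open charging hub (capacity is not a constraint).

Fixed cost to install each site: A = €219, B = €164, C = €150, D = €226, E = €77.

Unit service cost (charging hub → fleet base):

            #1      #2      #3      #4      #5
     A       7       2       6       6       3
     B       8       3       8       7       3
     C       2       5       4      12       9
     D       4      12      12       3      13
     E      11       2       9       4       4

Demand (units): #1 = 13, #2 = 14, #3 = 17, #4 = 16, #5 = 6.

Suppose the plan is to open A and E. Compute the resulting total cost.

Each fleet base is assigned to its cheapest site among the open ones.
{A, E}: #1→A 7·13=91, #2→A 2·14=28, #3→A 6·17=102, #4→E 4·16=64, #5→A 3·6=18. Service 303; fixed 296; total 599.

Total cost: 599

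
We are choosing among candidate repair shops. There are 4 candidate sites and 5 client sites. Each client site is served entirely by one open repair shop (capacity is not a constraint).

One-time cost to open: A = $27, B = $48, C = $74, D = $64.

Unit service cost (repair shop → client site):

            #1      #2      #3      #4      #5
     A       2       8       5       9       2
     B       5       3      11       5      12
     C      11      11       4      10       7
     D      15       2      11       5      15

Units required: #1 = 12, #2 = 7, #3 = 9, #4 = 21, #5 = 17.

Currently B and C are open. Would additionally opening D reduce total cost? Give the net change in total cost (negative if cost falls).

Current service cost with {B, C}: 341.
Adding D: each client site re-picks its cheapest; new service cost 334, saving 7.
Extra fixed cost: 64. Net change = 64 − 7 = 57.
(Totals: 463 → 520.)

No — net change +57 (cost rises by 57).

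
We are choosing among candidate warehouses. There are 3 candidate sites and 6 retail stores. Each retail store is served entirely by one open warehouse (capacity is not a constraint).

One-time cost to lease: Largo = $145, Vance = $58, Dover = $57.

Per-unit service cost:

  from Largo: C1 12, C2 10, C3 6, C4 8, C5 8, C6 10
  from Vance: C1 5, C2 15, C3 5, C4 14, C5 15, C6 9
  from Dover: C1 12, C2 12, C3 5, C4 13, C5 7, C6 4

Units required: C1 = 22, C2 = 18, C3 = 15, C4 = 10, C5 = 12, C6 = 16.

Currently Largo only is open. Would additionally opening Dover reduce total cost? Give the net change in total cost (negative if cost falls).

Yes — net change −66 (cost falls by 66).

Current service cost with {Largo}: 870.
Adding Dover: each retail store re-picks its cheapest; new service cost 747, saving 123.
Extra fixed cost: 57. Net change = 57 − 123 = -66.
(Totals: 1015 → 949.)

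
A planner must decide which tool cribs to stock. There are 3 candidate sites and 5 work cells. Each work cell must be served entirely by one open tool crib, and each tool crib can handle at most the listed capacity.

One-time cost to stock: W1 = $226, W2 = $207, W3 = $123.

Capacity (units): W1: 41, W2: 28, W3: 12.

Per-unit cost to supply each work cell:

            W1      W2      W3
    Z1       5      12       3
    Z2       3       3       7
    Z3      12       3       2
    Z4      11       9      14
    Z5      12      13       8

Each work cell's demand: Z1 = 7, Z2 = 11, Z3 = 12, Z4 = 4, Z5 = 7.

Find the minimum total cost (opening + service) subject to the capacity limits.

Open {W1}: Z1→W1 5·7=35, Z2→W1 3·11=33, Z3→W1 12·12=144, Z4→W1 11·4=44, Z5→W1 12·7=84.
Loads: W1 carries 41/41. Service 340; fixed 226; total 566.
Next best feasible plan costs 569.

Minimum total cost: 566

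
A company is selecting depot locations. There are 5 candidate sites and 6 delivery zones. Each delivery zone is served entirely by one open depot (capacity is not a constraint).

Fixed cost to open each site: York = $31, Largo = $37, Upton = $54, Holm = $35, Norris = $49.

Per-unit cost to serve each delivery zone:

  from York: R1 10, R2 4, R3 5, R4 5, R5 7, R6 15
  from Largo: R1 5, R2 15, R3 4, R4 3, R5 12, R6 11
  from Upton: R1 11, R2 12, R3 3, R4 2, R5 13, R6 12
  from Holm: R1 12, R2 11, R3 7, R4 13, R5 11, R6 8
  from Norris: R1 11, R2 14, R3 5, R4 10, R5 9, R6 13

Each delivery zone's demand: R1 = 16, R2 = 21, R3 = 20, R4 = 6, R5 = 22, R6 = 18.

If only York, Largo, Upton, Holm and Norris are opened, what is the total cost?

Each delivery zone is assigned to its cheapest site among the open ones.
{York, Largo, Upton, Holm, Norris}: R1→Largo 5·16=80, R2→York 4·21=84, R3→Upton 3·20=60, R4→Upton 2·6=12, R5→York 7·22=154, R6→Holm 8·18=144. Service 534; fixed 206; total 740.

Total cost: 740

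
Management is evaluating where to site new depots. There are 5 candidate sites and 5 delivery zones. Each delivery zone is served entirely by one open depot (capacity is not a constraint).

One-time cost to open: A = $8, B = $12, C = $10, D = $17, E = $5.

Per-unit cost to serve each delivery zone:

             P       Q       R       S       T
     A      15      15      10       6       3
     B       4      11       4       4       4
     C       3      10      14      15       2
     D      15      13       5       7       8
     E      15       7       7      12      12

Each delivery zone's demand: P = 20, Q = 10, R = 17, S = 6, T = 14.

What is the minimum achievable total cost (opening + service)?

Minimum total cost: 277

For any fixed open set, each delivery zone goes to its cheapest open site; total = fixed + service.
{B, C, E}: P→C 3·20=60, Q→E 7·10=70, R→B 4·17=68, S→B 4·6=24, T→C 2·14=28. Service 250; fixed 27; total 277.
{A, B, C, E}: P→C 3·20=60, Q→E 7·10=70, R→B 4·17=68, S→B 4·6=24, T→C 2·14=28. Service 250; fixed 35; total 285.
{B, C, D, E}: P→C 3·20=60, Q→E 7·10=70, R→B 4·17=68, S→B 4·6=24, T→C 2·14=28. Service 250; fixed 44; total 294.
{A, B, C, D, E}: service 250 + fixed 52 = 302
No other subset beats 277.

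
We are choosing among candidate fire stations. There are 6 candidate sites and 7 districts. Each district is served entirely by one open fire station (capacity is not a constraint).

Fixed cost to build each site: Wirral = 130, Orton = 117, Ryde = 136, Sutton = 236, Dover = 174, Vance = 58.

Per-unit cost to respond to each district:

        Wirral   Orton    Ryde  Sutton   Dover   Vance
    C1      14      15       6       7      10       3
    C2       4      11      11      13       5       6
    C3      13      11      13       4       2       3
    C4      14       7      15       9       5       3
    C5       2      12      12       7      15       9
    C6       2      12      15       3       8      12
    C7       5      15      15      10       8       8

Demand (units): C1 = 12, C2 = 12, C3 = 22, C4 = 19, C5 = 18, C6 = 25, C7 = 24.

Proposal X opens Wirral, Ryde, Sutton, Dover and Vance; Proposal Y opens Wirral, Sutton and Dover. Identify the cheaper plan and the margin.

Proposal Y is cheaper by 108.

Proposal X: {Wirral, Ryde, Sutton, Dover, Vance}: C1→Vance 3·12=36, C2→Wirral 4·12=48, C3→Dover 2·22=44, C4→Vance 3·19=57, C5→Wirral 2·18=36, C6→Wirral 2·25=50, C7→Wirral 5·24=120. Service 391; fixed 734; total 1125.
Proposal Y: {Wirral, Sutton, Dover}: C1→Sutton 7·12=84, C2→Wirral 4·12=48, C3→Dover 2·22=44, C4→Dover 5·19=95, C5→Wirral 2·18=36, C6→Wirral 2·25=50, C7→Wirral 5·24=120. Service 477; fixed 540; total 1017.
Difference: |1125 − 1017| = 108.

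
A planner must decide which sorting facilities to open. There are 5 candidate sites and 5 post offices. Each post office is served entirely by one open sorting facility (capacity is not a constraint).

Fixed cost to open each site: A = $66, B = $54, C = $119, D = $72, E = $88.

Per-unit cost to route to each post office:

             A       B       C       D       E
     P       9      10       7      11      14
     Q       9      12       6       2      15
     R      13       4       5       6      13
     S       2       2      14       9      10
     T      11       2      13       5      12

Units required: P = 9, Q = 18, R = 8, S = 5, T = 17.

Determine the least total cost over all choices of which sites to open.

Minimum total cost: 328

For any fixed open set, each post office goes to its cheapest open site; total = fixed + service.
{B, D}: P→B 10·9=90, Q→D 2·18=36, R→B 4·8=32, S→B 2·5=10, T→B 2·17=34. Service 202; fixed 126; total 328.
{A, B, D}: service 193 + fixed 192 = 385
{D}: P→D 11·9=99, Q→D 2·18=36, R→D 6·8=48, S→D 9·5=45, T→D 5·17=85. Service 313; fixed 72; total 385.
{A, B, C, D, E}: service 175 + fixed 399 = 574
No other subset beats 328.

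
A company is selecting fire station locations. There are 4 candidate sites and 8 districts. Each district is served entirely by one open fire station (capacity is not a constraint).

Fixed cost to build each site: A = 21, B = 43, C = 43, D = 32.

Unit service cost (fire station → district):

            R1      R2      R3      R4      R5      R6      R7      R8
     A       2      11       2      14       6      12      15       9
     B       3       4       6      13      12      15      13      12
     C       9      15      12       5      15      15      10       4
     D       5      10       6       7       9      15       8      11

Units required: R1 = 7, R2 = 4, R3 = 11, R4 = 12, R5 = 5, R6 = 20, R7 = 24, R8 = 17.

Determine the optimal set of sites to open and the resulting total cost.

Open A, C and D; minimum total cost 762.

For any fixed open set, each district goes to its cheapest open site; total = fixed + service.
{A, C, D}: R1→A 2·7=14, R2→D 10·4=40, R3→A 2·11=22, R4→C 5·12=60, R5→A 6·5=30, R6→A 12·20=240, R7→D 8·24=192, R8→C 4·17=68. Service 666; fixed 96; total 762.
{A, B, C, D}: service 642 + fixed 139 = 781
{A, C}: service 718 + fixed 64 = 782
{A}: R1→A 2·7=14, R2→A 11·4=44, R3→A 2·11=22, R4→A 14·12=168, R5→A 6·5=30, R6→A 12·20=240, R7→A 15·24=360, R8→A 9·17=153. Service 1031; fixed 21; total 1052.
No other subset beats 762.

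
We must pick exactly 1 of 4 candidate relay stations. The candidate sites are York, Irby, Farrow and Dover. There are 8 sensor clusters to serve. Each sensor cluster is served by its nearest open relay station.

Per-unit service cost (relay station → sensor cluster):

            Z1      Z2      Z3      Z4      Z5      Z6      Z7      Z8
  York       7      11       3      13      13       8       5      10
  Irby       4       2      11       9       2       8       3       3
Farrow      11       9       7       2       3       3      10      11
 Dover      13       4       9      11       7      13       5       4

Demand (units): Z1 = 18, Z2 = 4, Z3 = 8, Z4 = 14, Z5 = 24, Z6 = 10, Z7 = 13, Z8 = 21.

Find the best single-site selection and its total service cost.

With exactly 1 open, each sensor cluster uses its cheapest among the chosen.
{Irby}: Z1→Irby 4·18=72, Z2→Irby 2·4=8, Z3→Irby 11·8=88, Z4→Irby 9·14=126, Z5→Irby 2·24=48, Z6→Irby 8·10=80, Z7→Irby 3·13=39, Z8→Irby 3·21=63. Service cost 524.
{Farrow}: service cost 781
{Dover}: service cost 923
Among all 4 size-1 choices, {Irby} is lowest.

Choose Irby only; total service cost 524.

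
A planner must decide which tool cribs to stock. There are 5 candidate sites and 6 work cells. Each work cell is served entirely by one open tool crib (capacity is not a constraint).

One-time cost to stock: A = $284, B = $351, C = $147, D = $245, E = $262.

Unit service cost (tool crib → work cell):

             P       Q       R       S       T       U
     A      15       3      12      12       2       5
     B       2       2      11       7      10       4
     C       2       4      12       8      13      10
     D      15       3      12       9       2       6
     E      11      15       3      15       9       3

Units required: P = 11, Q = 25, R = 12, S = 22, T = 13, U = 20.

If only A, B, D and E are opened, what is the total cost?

Each work cell is assigned to its cheapest site among the open ones.
{A, B, D, E}: P→B 2·11=22, Q→B 2·25=50, R→E 3·12=36, S→B 7·22=154, T→A 2·13=26, U→E 3·20=60. Service 348; fixed 1142; total 1490.

Total cost: 1490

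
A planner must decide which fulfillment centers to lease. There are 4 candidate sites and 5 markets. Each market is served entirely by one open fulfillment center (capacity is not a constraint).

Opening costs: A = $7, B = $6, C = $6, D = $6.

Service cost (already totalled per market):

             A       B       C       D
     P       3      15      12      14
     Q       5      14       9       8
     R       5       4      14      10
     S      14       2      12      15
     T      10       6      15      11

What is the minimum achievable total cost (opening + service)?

For any fixed open set, each market goes to its cheapest open site; total = fixed + service.
{A, B}: P→A 3, Q→A 5, R→B 4, S→B 2, T→B 6. Service 20; fixed 13; total 33.
{A, B, C}: P→A 3, Q→A 5, R→B 4, S→B 2, T→B 6. Service 20; fixed 19; total 39.
{A, B, D}: service 20 + fixed 19 = 39
{A, B, C, D}: service 20 + fixed 25 = 45
(All 15 nonempty subsets were checked; A and B is lowest.)

Minimum total cost: 33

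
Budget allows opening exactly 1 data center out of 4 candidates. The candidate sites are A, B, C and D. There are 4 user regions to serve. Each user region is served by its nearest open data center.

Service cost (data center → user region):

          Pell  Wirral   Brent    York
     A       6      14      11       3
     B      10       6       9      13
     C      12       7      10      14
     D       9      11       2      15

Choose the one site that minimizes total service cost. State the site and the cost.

Choose A only; total service cost 34.

With exactly 1 open, each user region uses its cheapest among the chosen.
{A}: Pell→A 6, Wirral→A 14, Brent→A 11, York→A 3. Service cost 34.
{D}: service cost 37
{B}: service cost 38
Among all 4 size-1 choices, {A} is lowest.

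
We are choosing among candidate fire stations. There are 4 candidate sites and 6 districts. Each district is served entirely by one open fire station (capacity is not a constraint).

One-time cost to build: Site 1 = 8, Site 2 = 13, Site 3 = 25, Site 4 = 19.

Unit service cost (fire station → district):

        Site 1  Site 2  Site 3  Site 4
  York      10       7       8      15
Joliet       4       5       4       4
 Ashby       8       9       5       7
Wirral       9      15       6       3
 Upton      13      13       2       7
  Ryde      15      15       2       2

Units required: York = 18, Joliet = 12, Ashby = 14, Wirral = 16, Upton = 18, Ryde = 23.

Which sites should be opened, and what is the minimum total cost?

Open Site 2, Site 3 and Site 4; minimum total cost 431.

For any fixed open set, each district goes to its cheapest open site; total = fixed + service.
{Site 2, Site 3, Site 4}: York→Site 2 7·18=126, Joliet→Site 3 4·12=48, Ashby→Site 3 5·14=70, Wirral→Site 4 3·16=48, Upton→Site 3 2·18=36, Ryde→Site 3 2·23=46. Service 374; fixed 57; total 431.
{Site 3, Site 4}: service 392 + fixed 44 = 436
{Site 1, Site 2, Site 3, Site 4}: service 374 + fixed 65 = 439
{Site 1}: York→Site 1 10·18=180, Joliet→Site 1 4·12=48, Ashby→Site 1 8·14=112, Wirral→Site 1 9·16=144, Upton→Site 1 13·18=234, Ryde→Site 1 15·23=345. Service 1063; fixed 8; total 1071.
No other subset beats 431.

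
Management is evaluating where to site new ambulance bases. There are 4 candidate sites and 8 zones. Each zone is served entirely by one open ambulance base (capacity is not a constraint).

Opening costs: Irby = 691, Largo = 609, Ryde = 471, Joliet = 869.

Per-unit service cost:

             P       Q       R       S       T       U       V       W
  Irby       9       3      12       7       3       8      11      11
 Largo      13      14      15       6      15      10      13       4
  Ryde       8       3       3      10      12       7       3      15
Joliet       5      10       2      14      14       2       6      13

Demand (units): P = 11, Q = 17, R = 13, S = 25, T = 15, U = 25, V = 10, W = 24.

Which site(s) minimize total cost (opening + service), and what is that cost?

For any fixed open set, each zone goes to its cheapest open site; total = fixed + service.
{Ryde}: P→Ryde 8·11=88, Q→Ryde 3·17=51, R→Ryde 3·13=39, S→Ryde 10·25=250, T→Ryde 12·15=180, U→Ryde 7·25=175, V→Ryde 3·10=30, W→Ryde 15·24=360. Service 1173; fixed 471; total 1644.
{Irby}: service 1100 + fixed 691 = 1791
{Largo, Ryde}: service 809 + fixed 1080 = 1889
{Irby, Largo, Ryde, Joliet}: P→Joliet 5·11=55, Q→Irby 3·17=51, R→Joliet 2·13=26, S→Largo 6·25=150, T→Irby 3·15=45, U→Joliet 2·25=50, V→Ryde 3·10=30, W→Largo 4·24=96. Service 503; fixed 2640; total 3143.
No other subset beats 1644.

Open Ryde only; minimum total cost 1644.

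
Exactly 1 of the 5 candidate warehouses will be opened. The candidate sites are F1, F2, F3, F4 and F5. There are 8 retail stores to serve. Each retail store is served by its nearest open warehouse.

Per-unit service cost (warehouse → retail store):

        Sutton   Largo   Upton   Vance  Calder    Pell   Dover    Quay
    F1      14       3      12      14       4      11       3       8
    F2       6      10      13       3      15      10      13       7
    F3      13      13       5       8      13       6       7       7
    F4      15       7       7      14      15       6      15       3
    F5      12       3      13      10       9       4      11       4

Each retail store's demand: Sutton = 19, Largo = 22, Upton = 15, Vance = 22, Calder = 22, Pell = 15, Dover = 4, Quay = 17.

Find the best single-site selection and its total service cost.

Choose F5 only; total service cost 1079.

With exactly 1 open, each retail store uses its cheapest among the chosen.
{F5}: Sutton→F5 12·19=228, Largo→F5 3·22=66, Upton→F5 13·15=195, Vance→F5 10·22=220, Calder→F5 9·22=198, Pell→F5 4·15=60, Dover→F5 11·4=44, Quay→F5 4·17=68. Service cost 1079.
{F1}: service cost 1221
{F2}: service cost 1246
Among all 5 size-1 choices, {F5} is lowest.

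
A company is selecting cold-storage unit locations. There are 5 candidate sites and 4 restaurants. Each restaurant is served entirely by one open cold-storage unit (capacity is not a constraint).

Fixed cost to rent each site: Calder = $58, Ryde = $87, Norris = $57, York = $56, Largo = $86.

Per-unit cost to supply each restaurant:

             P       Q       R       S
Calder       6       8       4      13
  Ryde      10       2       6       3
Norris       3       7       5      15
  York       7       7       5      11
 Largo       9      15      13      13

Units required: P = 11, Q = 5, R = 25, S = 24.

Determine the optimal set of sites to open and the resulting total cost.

For any fixed open set, each restaurant goes to its cheapest open site; total = fixed + service.
{Ryde, Norris}: P→Norris 3·11=33, Q→Ryde 2·5=10, R→Norris 5·25=125, S→Ryde 3·24=72. Service 240; fixed 144; total 384.
{Calder, Ryde}: service 248 + fixed 145 = 393
{Calder, Ryde, Norris}: P→Norris 3·11=33, Q→Ryde 2·5=10, R→Calder 4·25=100, S→Ryde 3·24=72. Service 215; fixed 202; total 417.
{Calder, Ryde, Norris, York, Largo}: service 215 + fixed 344 = 559
No other subset beats 384.

Open Ryde and Norris; minimum total cost 384.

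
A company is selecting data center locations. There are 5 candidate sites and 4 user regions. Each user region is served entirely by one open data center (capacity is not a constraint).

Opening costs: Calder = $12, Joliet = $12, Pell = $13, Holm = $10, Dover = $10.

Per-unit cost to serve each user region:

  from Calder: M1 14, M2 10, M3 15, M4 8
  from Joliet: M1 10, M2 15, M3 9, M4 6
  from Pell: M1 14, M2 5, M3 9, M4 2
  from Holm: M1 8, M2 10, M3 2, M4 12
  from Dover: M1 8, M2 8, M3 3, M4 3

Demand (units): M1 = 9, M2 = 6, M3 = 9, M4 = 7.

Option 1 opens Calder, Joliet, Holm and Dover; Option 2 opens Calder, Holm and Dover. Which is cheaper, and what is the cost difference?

Option 2 is cheaper by 12.

Option 1: {Calder, Joliet, Holm, Dover}: M1→Holm 8·9=72, M2→Dover 8·6=48, M3→Holm 2·9=18, M4→Dover 3·7=21. Service 159; fixed 44; total 203.
Option 2: {Calder, Holm, Dover}: M1→Holm 8·9=72, M2→Dover 8·6=48, M3→Holm 2·9=18, M4→Dover 3·7=21. Service 159; fixed 32; total 191.
Difference: |203 − 191| = 12.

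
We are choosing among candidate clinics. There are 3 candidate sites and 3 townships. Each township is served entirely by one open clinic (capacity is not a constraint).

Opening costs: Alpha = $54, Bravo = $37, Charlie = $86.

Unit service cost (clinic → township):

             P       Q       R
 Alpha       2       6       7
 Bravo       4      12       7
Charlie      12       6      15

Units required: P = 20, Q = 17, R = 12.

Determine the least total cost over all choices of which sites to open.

For any fixed open set, each township goes to its cheapest open site; total = fixed + service.
{Alpha}: P→Alpha 2·20=40, Q→Alpha 6·17=102, R→Alpha 7·12=84. Service 226; fixed 54; total 280.
{Alpha, Bravo}: service 226 + fixed 91 = 317
{Alpha, Charlie}: P→Alpha 2·20=40, Q→Alpha 6·17=102, R→Alpha 7·12=84. Service 226; fixed 140; total 366.
{Alpha, Bravo, Charlie}: service 226 + fixed 177 = 403
(All 7 nonempty subsets were checked; Alpha only is lowest.)

Minimum total cost: 280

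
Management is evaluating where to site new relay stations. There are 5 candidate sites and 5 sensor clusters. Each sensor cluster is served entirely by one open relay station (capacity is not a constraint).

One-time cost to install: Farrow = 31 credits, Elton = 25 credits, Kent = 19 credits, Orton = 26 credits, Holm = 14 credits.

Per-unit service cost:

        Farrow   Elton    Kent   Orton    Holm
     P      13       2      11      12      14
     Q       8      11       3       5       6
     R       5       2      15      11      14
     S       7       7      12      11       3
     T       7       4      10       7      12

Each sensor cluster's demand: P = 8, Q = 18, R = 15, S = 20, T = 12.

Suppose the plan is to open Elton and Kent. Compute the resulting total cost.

Each sensor cluster is assigned to its cheapest site among the open ones.
{Elton, Kent}: P→Elton 2·8=16, Q→Kent 3·18=54, R→Elton 2·15=30, S→Elton 7·20=140, T→Elton 4·12=48. Service 288; fixed 44; total 332.

Total cost: 332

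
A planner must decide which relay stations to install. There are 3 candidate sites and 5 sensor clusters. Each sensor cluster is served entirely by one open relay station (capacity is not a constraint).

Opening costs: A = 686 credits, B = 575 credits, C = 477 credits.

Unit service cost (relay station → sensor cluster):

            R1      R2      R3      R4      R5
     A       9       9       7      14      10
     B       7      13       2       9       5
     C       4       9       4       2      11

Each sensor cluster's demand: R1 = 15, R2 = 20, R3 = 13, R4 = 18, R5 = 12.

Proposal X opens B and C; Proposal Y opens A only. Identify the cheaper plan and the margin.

Proposal X is cheaper by 50.

Proposal X: {B, C}: R1→C 4·15=60, R2→C 9·20=180, R3→B 2·13=26, R4→C 2·18=36, R5→B 5·12=60. Service 362; fixed 1052; total 1414.
Proposal Y: {A}: R1→A 9·15=135, R2→A 9·20=180, R3→A 7·13=91, R4→A 14·18=252, R5→A 10·12=120. Service 778; fixed 686; total 1464.
Difference: |1414 − 1464| = 50.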